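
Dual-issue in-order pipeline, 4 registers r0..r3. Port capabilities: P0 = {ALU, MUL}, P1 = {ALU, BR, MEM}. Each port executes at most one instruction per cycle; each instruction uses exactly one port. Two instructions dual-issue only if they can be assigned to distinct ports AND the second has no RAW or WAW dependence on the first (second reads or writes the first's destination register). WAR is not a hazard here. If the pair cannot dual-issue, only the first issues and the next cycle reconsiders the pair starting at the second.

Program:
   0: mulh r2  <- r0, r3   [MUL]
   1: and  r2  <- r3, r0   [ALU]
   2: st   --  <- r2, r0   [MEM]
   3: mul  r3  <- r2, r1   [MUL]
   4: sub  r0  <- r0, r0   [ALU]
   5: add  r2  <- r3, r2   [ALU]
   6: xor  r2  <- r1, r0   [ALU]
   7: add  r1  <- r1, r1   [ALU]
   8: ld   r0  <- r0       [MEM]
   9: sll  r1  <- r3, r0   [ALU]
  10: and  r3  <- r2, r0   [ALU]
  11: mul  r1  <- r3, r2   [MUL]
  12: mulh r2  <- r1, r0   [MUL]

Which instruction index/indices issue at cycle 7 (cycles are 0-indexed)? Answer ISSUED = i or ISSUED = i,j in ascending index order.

  cy0 -> i0 (mulh.MUL) WAW r2
  cy1 -> i1 (and.ALU) RAW r2
  cy2 -> i2&i3 (st.MEM+mul.MUL) pair
  cy3 -> i4&i5 (sub.ALU+add.ALU) pair
  cy4 -> i6&i7 (xor.ALU+add.ALU) pair
  cy5 -> i8 (ld.MEM) RAW r0
  cy6 -> i9&i10 (sll.ALU+and.ALU) pair
  cy7 -> i11 (mul.MUL) no-port MUL/MUL
  cy8 -> i12 (mulh.MUL) tail

ISSUED = 11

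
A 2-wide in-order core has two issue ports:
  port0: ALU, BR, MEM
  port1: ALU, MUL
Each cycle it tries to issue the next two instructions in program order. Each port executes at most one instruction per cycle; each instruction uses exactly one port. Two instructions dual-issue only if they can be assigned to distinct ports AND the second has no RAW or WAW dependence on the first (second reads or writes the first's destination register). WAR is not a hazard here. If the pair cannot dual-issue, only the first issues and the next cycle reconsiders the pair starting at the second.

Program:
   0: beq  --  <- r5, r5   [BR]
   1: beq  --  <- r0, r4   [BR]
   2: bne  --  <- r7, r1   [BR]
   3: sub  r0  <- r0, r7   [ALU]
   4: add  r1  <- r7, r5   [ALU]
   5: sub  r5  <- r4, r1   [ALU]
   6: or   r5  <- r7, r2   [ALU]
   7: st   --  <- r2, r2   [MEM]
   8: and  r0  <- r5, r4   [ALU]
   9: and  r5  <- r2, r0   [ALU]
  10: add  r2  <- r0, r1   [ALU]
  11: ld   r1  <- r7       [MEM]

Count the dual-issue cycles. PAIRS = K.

PAIRS = 3

  cy0 -> i0 (beq.BR) no-port BR/BR
  cy1 -> i1 (beq.BR) no-port BR/BR
  cy2 -> i2,i3 (bne.BR;sub.ALU) 2-wide
  cy3 -> i4 (add.ALU) RAW r1
  cy4 -> i5 (sub.ALU) WAW r5
  cy5 -> i6,i7 (or.ALU;st.MEM) 2-wide
  cy6 -> i8 (and.ALU) RAW r0
  cy7 -> i9,i10 (and.ALU;add.ALU) 2-wide
  cy8 -> i11 (ld.MEM) tail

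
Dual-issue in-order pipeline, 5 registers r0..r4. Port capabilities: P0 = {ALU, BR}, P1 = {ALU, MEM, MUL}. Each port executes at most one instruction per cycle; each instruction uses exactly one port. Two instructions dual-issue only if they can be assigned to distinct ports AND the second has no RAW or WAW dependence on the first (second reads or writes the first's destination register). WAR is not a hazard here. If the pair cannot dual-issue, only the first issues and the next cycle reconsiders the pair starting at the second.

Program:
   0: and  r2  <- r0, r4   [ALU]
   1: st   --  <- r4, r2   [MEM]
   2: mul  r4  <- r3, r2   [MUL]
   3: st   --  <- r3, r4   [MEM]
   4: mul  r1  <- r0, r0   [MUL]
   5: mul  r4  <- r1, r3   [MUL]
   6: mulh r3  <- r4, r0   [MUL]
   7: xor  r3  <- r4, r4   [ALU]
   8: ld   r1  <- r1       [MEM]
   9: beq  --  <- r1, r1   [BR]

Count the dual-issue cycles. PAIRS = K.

[0] i0  and  -- RAW r2
[1] i1  st  -- no-port MEM/MUL
[2] i2  mul  -- no-port MUL/MEM
[3] i3  st  -- no-port MEM/MUL
[4] i4  mul  -- no-port MUL/MUL
[5] i5  mul  -- no-port MUL/MUL
[6] i6  mulh  -- WAW r3
[7] i7&i8  xor;ld  -- pair
[8] i9  beq  -- tail

PAIRS = 1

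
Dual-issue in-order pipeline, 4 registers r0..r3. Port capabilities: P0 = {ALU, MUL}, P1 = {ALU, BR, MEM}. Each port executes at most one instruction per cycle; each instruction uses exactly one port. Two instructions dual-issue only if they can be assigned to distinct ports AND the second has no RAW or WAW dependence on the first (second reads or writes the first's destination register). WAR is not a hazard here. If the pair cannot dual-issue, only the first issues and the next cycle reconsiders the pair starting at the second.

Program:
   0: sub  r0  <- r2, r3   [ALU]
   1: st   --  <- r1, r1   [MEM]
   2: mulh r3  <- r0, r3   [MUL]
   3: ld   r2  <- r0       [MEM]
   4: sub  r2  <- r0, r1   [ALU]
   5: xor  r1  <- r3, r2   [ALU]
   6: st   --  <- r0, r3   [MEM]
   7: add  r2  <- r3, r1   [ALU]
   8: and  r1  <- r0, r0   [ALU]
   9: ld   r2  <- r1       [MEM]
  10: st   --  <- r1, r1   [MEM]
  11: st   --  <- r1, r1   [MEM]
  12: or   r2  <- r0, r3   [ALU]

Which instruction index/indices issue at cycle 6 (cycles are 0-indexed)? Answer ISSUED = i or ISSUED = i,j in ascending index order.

c0: i0,i1 sub.ALU+st.MEM  dual
c1: i2,i3 mulh.MUL+ld.MEM  dual
c2: i4 sub.ALU  RAW r2
c3: i5,i6 xor.ALU+st.MEM  dual
c4: i7,i8 add.ALU+and.ALU  dual
c5: i9 ld.MEM  no-port MEM/MEM
c6: i10 st.MEM  no-port MEM/MEM
c7: i11,i12 st.MEM+or.ALU  dual

ISSUED = 10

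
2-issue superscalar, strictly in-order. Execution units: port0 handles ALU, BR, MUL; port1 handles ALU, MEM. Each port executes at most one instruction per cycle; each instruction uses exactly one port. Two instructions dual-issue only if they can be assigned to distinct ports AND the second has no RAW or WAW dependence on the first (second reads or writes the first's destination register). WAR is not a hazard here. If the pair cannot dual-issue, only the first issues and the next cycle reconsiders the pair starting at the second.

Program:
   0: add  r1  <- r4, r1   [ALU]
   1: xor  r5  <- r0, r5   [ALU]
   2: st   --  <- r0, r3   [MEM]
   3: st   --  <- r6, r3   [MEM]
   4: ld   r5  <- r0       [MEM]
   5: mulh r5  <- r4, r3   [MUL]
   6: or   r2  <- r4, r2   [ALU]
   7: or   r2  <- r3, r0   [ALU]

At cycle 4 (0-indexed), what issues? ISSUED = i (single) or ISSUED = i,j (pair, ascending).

ISSUED = 5,6

[0] i0,i1  add/xor  -- 2-wide
[1] i2  st  -- no-port MEM/MEM
[2] i3  st  -- no-port MEM/MEM
[3] i4  ld  -- WAW r5
[4] i5,i6  mulh/or  -- 2-wide
[5] i7  or  -- tail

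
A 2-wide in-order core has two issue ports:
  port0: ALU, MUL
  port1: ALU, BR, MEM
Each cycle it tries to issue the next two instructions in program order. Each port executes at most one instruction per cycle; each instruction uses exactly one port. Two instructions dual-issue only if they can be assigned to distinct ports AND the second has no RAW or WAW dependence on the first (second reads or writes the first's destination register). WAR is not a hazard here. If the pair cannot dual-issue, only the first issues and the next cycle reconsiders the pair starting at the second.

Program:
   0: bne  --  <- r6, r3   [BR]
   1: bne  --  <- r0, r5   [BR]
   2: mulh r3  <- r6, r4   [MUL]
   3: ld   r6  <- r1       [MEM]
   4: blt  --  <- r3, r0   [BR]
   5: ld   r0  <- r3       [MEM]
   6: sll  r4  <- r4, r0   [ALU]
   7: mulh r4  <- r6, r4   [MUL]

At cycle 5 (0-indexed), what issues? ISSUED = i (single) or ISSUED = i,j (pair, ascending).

  cy0 -> i0 (bne.BR) no-port BR/BR
  cy1 -> i1/i2 (bne.BR/mulh.MUL) pair
  cy2 -> i3 (ld.MEM) no-port MEM/BR
  cy3 -> i4 (blt.BR) no-port BR/MEM
  cy4 -> i5 (ld.MEM) RAW r0
  cy5 -> i6 (sll.ALU) RAW+WAW r4
  cy6 -> i7 (mulh.MUL) tail

ISSUED = 6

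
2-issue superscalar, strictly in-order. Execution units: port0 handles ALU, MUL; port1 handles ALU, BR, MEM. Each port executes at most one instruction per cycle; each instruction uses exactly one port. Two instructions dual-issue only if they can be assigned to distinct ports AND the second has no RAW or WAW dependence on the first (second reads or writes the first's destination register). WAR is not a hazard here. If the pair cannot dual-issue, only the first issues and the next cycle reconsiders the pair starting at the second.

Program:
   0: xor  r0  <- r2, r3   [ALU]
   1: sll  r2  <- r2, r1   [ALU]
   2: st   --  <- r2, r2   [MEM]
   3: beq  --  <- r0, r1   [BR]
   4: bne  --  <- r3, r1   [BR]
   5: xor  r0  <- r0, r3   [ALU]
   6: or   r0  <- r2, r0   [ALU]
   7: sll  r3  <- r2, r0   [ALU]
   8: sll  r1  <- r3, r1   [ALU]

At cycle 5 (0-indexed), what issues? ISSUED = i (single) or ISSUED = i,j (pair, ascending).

0. xor;sll @i0/i1  | dual
1. st @i2  | no-port MEM/BR
2. beq @i3  | no-port BR/BR
3. bne;xor @i4/i5  | dual
4. or @i6  | RAW r0
5. sll @i7  | RAW r3
6. sll @i8  | tail

ISSUED = 7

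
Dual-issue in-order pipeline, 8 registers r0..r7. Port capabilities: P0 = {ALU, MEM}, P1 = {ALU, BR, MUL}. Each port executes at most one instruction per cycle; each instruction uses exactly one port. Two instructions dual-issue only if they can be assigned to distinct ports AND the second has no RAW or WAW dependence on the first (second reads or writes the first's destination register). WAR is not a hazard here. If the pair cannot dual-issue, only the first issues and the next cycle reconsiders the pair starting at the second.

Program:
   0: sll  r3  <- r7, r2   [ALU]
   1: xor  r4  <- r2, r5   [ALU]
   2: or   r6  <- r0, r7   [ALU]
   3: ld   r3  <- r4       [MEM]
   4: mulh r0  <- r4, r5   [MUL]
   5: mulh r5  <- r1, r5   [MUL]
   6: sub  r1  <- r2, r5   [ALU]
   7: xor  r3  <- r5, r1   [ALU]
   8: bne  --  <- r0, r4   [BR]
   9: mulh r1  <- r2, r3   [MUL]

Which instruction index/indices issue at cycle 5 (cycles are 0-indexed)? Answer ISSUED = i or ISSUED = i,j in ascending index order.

#0 head=0: sll.ALU xor.ALU i0&i1 2-wide
#1 head=2: or.ALU ld.MEM i2&i3 2-wide
#2 head=4: mulh.MUL i4 no-port MUL/MUL
#3 head=5: mulh.MUL i5 RAW r5
#4 head=6: sub.ALU i6 RAW r1
#5 head=7: xor.ALU bne.BR i7&i8 2-wide
#6 head=9: mulh.MUL i9 tail

ISSUED = 7,8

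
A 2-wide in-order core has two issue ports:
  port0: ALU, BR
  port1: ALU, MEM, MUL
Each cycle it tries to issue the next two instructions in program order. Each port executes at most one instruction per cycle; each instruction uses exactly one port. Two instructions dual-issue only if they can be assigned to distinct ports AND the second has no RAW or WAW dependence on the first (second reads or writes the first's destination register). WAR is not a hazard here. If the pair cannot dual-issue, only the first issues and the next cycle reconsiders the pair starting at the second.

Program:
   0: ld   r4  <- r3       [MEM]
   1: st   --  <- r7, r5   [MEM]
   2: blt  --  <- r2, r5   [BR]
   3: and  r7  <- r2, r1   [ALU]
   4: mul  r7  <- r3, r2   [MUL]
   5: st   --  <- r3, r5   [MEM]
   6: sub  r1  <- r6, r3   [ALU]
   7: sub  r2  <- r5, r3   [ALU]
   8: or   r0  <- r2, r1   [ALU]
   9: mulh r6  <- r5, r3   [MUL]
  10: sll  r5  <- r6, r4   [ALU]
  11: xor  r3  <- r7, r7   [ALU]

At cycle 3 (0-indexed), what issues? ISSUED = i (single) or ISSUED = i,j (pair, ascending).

  cy0 -> i0 (ld) no-port MEM/MEM
  cy1 -> i1/i2 (st+blt) pair
  cy2 -> i3 (and) WAW r7
  cy3 -> i4 (mul) no-port MUL/MEM
  cy4 -> i5/i6 (st+sub) pair
  cy5 -> i7 (sub) RAW r2
  cy6 -> i8/i9 (or+mulh) pair
  cy7 -> i10/i11 (sll+xor) pair

ISSUED = 4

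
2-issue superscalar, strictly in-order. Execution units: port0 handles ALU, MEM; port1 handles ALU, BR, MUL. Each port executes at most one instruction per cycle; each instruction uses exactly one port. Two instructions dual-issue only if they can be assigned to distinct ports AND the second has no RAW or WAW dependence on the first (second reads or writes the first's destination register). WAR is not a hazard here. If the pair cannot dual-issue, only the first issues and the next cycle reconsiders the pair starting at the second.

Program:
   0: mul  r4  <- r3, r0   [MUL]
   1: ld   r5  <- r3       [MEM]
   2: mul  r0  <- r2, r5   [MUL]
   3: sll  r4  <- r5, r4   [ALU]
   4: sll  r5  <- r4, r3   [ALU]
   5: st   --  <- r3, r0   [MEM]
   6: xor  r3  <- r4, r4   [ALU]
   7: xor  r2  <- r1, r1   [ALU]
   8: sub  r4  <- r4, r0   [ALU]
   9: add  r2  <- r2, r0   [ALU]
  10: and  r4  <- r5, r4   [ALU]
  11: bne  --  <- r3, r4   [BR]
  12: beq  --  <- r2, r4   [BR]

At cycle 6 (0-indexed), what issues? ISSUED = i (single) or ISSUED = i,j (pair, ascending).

t=0 i0&i1:mul.MUL/ld.MEM ; dual
t=1 i2&i3:mul.MUL/sll.ALU ; dual
t=2 i4&i5:sll.ALU/st.MEM ; dual
t=3 i6&i7:xor.ALU/xor.ALU ; dual
t=4 i8&i9:sub.ALU/add.ALU ; dual
t=5 i10:and.ALU ; RAW r4
t=6 i11:bne.BR ; no-port BR/BR
t=7 i12:beq.BR ; tail

ISSUED = 11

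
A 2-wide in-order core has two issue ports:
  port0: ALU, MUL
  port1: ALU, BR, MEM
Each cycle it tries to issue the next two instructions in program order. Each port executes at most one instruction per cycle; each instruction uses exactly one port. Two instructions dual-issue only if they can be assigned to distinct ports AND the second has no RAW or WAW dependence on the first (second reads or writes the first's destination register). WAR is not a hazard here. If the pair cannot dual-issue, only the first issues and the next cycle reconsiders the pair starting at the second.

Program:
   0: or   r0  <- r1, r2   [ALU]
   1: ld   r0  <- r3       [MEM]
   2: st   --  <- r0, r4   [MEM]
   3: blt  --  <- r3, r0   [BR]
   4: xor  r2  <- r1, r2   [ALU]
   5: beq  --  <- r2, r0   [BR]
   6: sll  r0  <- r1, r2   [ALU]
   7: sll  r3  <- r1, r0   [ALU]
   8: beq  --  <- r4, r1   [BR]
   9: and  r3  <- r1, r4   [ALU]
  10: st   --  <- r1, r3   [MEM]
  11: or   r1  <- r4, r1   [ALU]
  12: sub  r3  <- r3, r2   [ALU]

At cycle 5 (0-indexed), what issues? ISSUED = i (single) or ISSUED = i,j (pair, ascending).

ISSUED = 7,8

[0] i0  or  -- WAW r0
[1] i1  ld  -- no-port MEM/MEM
[2] i2  st  -- no-port MEM/BR
[3] i3/i4  blt;xor  -- dual
[4] i5/i6  beq;sll  -- dual
[5] i7/i8  sll;beq  -- dual
[6] i9  and  -- RAW r3
[7] i10/i11  st;or  -- dual
[8] i12  sub  -- tail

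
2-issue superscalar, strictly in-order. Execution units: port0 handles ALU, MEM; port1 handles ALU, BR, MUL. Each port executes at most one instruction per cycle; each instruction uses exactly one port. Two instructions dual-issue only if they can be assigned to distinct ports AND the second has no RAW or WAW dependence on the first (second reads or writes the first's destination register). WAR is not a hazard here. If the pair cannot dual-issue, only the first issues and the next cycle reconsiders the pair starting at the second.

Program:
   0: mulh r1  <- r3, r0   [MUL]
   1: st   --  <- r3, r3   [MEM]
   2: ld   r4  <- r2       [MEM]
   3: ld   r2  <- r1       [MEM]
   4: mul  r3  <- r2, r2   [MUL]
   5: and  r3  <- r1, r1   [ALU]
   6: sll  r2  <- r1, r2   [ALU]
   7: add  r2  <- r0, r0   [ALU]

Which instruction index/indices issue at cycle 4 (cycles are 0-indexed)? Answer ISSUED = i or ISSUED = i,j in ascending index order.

ISSUED = 5,6

  cy0 -> i0&i1 (mulh.MUL/st.MEM) dual
  cy1 -> i2 (ld.MEM) no-port MEM/MEM
  cy2 -> i3 (ld.MEM) RAW r2
  cy3 -> i4 (mul.MUL) WAW r3
  cy4 -> i5&i6 (and.ALU/sll.ALU) dual
  cy5 -> i7 (add.ALU) tail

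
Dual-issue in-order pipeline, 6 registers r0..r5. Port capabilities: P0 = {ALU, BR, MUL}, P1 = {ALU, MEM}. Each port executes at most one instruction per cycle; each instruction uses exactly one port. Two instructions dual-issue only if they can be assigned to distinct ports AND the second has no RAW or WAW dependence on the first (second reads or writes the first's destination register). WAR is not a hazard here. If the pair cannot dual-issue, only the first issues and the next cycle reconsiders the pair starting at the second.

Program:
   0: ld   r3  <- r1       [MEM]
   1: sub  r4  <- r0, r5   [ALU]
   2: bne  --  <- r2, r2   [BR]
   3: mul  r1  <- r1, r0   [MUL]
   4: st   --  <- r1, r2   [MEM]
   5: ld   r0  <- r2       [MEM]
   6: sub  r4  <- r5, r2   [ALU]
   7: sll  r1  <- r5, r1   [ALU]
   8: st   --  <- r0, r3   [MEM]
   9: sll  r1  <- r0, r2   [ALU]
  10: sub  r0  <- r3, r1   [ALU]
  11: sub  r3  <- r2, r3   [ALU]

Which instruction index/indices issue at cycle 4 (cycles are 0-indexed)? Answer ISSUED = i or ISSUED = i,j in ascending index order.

ISSUED = 5,6

0. ld;sub @i0&i1  | pair
1. bne @i2  | no-port BR/MUL
2. mul @i3  | RAW r1
3. st @i4  | no-port MEM/MEM
4. ld;sub @i5&i6  | pair
5. sll;st @i7&i8  | pair
6. sll @i9  | RAW r1
7. sub;sub @i10&i11  | pair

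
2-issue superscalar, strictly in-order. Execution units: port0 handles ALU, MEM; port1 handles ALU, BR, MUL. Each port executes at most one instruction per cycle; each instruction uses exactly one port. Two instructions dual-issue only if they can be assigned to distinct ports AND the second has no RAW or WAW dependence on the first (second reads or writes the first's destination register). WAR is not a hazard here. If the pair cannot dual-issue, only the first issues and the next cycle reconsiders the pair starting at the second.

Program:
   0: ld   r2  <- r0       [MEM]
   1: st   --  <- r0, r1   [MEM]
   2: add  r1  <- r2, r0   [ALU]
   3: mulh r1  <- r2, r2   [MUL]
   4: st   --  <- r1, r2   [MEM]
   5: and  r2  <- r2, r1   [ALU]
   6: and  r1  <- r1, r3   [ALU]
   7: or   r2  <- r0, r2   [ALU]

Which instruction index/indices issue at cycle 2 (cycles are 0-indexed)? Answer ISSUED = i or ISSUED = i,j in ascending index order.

ISSUED = 3

c0: i0 ld.MEM  no-port MEM/MEM
c1: i1,i2 st.MEM;add.ALU  2-wide
c2: i3 mulh.MUL  RAW r1
c3: i4,i5 st.MEM;and.ALU  2-wide
c4: i6,i7 and.ALU;or.ALU  2-wide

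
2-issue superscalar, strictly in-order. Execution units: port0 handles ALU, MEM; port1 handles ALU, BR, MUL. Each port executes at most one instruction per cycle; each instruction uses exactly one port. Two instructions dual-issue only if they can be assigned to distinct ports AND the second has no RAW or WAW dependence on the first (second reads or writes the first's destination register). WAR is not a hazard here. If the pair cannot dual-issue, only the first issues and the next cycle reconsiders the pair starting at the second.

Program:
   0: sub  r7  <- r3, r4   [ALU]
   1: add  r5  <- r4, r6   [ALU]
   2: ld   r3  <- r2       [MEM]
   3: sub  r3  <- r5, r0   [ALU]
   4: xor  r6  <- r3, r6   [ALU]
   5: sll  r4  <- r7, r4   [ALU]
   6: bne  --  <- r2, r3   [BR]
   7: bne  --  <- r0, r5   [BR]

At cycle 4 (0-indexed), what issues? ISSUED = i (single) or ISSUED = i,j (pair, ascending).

ISSUED = 6

[0] i0,i1  sub add  -- 2-wide
[1] i2  ld  -- WAW r3
[2] i3  sub  -- RAW r3
[3] i4,i5  xor sll  -- 2-wide
[4] i6  bne  -- no-port BR/BR
[5] i7  bne  -- tail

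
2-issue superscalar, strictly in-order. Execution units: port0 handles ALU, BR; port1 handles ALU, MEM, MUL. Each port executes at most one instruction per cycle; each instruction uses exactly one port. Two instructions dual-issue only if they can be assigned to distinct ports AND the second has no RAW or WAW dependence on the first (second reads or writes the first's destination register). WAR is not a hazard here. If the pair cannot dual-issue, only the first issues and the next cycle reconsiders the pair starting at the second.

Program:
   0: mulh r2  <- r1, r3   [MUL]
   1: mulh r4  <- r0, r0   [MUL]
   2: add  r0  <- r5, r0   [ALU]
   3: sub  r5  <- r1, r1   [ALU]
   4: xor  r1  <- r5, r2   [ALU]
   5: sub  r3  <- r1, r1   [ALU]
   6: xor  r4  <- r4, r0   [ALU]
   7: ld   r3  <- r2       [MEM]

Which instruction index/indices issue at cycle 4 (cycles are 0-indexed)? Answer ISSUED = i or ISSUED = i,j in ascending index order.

0. mulh.MUL @i0  | no-port MUL/MUL
1. mulh.MUL add.ALU @i1&i2  | dual
2. sub.ALU @i3  | RAW r5
3. xor.ALU @i4  | RAW r1
4. sub.ALU xor.ALU @i5&i6  | dual
5. ld.MEM @i7  | tail

ISSUED = 5,6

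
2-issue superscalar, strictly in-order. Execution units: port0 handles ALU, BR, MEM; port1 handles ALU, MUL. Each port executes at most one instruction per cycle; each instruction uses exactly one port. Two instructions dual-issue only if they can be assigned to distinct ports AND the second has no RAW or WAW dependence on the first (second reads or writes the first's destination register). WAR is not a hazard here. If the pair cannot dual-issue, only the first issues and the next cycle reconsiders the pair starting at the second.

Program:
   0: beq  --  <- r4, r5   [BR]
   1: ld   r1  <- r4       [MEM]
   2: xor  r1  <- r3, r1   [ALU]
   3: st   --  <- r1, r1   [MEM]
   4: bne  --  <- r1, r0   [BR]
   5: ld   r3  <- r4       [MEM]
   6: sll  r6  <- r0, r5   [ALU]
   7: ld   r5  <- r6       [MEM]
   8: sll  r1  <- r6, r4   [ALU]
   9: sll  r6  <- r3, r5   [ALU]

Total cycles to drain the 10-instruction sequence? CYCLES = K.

[0] i0  beq  -- no-port BR/MEM
[1] i1  ld  -- RAW+WAW r1
[2] i2  xor  -- RAW r1
[3] i3  st  -- no-port MEM/BR
[4] i4  bne  -- no-port BR/MEM
[5] i5,i6  ld+sll  -- dual
[6] i7,i8  ld+sll  -- dual
[7] i9  sll  -- tail

CYCLES = 8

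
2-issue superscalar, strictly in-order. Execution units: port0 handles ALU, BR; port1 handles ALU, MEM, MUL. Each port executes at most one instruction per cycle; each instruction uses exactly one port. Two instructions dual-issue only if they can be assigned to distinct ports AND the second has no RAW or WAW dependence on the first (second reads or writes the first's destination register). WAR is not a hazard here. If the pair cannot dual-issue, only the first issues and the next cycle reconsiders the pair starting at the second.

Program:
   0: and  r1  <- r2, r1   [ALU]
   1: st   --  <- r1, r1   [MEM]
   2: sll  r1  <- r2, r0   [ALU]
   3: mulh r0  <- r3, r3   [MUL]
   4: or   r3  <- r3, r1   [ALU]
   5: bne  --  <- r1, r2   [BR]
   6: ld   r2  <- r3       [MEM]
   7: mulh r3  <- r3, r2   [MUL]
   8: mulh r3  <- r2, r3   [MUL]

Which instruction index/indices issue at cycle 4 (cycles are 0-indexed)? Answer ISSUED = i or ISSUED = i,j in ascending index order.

ISSUED = 7

0. and.ALU @i0  | RAW r1
1. st.MEM;sll.ALU @i1+i2  | 2-wide
2. mulh.MUL;or.ALU @i3+i4  | 2-wide
3. bne.BR;ld.MEM @i5+i6  | 2-wide
4. mulh.MUL @i7  | no-port MUL/MUL
5. mulh.MUL @i8  | tail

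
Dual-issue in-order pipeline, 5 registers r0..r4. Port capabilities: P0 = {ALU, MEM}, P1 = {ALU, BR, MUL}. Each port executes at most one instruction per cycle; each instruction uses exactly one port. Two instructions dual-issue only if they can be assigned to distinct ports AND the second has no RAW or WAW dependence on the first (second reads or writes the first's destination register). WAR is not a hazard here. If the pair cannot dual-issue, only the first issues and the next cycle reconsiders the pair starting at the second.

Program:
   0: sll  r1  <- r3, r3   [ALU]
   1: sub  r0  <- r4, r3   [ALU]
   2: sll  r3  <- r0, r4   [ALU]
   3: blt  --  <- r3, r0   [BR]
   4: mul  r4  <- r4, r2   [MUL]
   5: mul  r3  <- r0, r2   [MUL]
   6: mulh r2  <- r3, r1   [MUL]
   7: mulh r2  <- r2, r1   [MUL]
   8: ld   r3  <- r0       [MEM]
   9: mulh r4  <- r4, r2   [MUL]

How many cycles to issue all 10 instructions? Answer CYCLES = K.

CYCLES = 8

c0: i0+i1 sll.ALU/sub.ALU  pair
c1: i2 sll.ALU  RAW r3
c2: i3 blt.BR  no-port BR/MUL
c3: i4 mul.MUL  no-port MUL/MUL
c4: i5 mul.MUL  no-port MUL/MUL
c5: i6 mulh.MUL  no-port MUL/MUL
c6: i7+i8 mulh.MUL/ld.MEM  pair
c7: i9 mulh.MUL  tail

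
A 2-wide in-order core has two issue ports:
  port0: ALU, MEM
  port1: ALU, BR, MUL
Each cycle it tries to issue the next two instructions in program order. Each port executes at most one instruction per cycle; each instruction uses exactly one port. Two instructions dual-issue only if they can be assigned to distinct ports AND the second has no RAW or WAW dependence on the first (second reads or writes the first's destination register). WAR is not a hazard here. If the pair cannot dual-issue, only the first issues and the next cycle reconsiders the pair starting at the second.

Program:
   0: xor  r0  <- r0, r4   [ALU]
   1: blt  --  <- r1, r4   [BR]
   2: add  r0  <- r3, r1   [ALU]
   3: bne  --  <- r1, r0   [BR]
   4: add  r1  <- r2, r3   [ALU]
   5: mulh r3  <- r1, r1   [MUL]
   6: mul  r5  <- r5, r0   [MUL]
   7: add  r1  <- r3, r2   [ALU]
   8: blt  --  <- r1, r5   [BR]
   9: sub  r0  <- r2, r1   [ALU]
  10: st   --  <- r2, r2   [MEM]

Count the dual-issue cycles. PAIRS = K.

PAIRS = 4

[0] i0+i1  xor+blt  -- dual
[1] i2  add  -- RAW r0
[2] i3+i4  bne+add  -- dual
[3] i5  mulh  -- no-port MUL/MUL
[4] i6+i7  mul+add  -- dual
[5] i8+i9  blt+sub  -- dual
[6] i10  st  -- tail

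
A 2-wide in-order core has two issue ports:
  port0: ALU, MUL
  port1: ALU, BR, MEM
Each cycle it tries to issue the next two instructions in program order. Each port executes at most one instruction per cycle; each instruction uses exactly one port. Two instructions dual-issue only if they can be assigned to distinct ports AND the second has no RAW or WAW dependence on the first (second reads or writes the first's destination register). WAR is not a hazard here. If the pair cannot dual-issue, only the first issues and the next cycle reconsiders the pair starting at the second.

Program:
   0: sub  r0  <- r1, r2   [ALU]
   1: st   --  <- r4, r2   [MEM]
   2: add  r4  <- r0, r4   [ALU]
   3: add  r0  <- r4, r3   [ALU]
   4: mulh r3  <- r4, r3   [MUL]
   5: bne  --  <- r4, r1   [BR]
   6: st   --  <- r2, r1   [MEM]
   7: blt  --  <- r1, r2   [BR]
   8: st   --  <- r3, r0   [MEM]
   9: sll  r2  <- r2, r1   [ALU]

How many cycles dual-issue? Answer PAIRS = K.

#0 head=0: sub/st i0/i1 dual
#1 head=2: add i2 RAW r4
#2 head=3: add/mulh i3/i4 dual
#3 head=5: bne i5 no-port BR/MEM
#4 head=6: st i6 no-port MEM/BR
#5 head=7: blt i7 no-port BR/MEM
#6 head=8: st/sll i8/i9 dual

PAIRS = 3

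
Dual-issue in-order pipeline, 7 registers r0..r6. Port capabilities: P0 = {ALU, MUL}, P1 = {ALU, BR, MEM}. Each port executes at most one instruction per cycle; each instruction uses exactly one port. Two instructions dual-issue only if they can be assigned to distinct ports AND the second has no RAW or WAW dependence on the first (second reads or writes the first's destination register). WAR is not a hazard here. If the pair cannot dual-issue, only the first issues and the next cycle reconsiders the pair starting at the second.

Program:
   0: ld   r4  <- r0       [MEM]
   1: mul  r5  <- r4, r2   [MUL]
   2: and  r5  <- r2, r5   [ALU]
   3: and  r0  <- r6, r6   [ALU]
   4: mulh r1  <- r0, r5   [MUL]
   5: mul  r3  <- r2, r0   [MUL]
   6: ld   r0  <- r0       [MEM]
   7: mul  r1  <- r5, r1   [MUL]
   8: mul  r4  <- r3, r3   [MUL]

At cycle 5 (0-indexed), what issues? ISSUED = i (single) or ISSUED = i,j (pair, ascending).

c0: i0 ld  RAW r4
c1: i1 mul  RAW+WAW r5
c2: i2,i3 and;and  pair
c3: i4 mulh  no-port MUL/MUL
c4: i5,i6 mul;ld  pair
c5: i7 mul  no-port MUL/MUL
c6: i8 mul  tail

ISSUED = 7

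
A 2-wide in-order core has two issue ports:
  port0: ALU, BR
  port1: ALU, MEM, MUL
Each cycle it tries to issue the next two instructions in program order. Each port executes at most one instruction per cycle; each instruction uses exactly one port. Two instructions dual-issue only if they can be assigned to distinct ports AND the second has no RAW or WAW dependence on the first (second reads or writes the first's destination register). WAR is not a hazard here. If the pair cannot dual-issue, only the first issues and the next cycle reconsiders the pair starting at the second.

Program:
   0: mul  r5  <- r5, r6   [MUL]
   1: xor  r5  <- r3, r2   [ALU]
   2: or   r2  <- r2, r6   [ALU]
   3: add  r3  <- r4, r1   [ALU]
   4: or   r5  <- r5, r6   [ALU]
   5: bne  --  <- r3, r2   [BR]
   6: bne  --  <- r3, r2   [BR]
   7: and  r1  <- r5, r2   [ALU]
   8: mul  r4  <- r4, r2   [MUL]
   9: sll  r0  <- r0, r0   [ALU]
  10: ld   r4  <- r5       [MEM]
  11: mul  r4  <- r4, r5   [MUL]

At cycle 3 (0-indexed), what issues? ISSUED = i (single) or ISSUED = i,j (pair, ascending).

ISSUED = 5

t=0 i0:mul ; WAW r5
t=1 i1/i2:xor+or ; dual
t=2 i3/i4:add+or ; dual
t=3 i5:bne ; no-port BR/BR
t=4 i6/i7:bne+and ; dual
t=5 i8/i9:mul+sll ; dual
t=6 i10:ld ; no-port MEM/MUL
t=7 i11:mul ; tail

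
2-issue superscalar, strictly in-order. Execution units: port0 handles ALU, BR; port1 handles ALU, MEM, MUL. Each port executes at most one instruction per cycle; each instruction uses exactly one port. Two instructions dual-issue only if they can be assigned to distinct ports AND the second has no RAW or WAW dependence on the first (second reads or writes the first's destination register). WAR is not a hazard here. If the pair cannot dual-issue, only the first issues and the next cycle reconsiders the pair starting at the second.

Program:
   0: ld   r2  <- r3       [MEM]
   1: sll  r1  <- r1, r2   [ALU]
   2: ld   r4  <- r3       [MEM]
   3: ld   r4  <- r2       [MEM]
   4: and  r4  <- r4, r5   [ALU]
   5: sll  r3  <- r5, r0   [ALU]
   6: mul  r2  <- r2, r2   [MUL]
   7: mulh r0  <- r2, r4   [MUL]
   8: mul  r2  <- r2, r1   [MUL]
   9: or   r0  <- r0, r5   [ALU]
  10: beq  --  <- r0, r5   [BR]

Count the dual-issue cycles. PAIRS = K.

PAIRS = 3

0. ld.MEM @i0  | RAW r2
1. sll.ALU+ld.MEM @i1&i2  | pair
2. ld.MEM @i3  | RAW+WAW r4
3. and.ALU+sll.ALU @i4&i5  | pair
4. mul.MUL @i6  | no-port MUL/MUL
5. mulh.MUL @i7  | no-port MUL/MUL
6. mul.MUL+or.ALU @i8&i9  | pair
7. beq.BR @i10  | tail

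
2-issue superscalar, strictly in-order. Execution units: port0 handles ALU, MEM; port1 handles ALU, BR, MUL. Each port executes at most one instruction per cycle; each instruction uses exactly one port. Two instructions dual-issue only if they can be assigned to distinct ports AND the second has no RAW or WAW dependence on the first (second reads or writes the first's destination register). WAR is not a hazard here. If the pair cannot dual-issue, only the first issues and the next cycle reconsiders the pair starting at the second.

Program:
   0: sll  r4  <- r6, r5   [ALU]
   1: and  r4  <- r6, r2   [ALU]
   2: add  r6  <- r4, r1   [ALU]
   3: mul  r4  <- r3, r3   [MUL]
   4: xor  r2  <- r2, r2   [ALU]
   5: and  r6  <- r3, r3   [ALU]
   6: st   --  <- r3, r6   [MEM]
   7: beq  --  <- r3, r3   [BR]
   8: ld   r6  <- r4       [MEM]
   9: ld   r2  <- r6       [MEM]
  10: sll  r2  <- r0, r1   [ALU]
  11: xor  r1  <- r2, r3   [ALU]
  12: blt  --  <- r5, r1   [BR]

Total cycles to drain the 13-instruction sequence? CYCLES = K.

c0: i0 sll  WAW r4
c1: i1 and  RAW r4
c2: i2&i3 add+mul  pair
c3: i4&i5 xor+and  pair
c4: i6&i7 st+beq  pair
c5: i8 ld  no-port MEM/MEM
c6: i9 ld  WAW r2
c7: i10 sll  RAW r2
c8: i11 xor  RAW r1
c9: i12 blt  tail

CYCLES = 10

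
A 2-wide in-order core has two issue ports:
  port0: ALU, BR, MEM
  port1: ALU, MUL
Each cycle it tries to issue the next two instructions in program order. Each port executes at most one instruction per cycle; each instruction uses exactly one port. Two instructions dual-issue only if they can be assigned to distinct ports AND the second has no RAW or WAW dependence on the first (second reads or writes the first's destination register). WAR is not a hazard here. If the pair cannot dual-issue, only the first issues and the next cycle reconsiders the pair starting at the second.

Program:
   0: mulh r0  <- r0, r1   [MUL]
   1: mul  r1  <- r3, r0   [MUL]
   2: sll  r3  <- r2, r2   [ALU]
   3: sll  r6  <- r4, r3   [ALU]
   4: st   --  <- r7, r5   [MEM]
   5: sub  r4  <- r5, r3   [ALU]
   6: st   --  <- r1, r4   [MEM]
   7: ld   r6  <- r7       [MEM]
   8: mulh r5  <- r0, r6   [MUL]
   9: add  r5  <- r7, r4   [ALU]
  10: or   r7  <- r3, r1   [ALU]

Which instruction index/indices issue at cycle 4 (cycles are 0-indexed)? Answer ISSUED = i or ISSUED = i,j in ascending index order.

0. mulh.MUL @i0  | no-port MUL/MUL
1. mul.MUL sll.ALU @i1,i2  | pair
2. sll.ALU st.MEM @i3,i4  | pair
3. sub.ALU @i5  | RAW r4
4. st.MEM @i6  | no-port MEM/MEM
5. ld.MEM @i7  | RAW r6
6. mulh.MUL @i8  | WAW r5
7. add.ALU or.ALU @i9,i10  | pair

ISSUED = 6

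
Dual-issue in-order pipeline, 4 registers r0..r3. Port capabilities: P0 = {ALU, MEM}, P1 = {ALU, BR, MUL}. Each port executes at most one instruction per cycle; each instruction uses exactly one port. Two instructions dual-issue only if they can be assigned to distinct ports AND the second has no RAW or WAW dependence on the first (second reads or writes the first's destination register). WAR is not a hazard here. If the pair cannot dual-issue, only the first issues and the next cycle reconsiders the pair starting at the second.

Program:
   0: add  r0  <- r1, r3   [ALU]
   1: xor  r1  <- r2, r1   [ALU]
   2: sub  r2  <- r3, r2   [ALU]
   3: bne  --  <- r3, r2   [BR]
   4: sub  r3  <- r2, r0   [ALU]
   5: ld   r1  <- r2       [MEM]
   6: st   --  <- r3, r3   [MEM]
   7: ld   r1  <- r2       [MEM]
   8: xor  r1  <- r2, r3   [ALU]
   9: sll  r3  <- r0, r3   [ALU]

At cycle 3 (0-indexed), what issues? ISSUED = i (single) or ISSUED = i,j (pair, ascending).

c0: i0/i1 add.ALU xor.ALU  2-wide
c1: i2 sub.ALU  RAW r2
c2: i3/i4 bne.BR sub.ALU  2-wide
c3: i5 ld.MEM  no-port MEM/MEM
c4: i6 st.MEM  no-port MEM/MEM
c5: i7 ld.MEM  WAW r1
c6: i8/i9 xor.ALU sll.ALU  2-wide

ISSUED = 5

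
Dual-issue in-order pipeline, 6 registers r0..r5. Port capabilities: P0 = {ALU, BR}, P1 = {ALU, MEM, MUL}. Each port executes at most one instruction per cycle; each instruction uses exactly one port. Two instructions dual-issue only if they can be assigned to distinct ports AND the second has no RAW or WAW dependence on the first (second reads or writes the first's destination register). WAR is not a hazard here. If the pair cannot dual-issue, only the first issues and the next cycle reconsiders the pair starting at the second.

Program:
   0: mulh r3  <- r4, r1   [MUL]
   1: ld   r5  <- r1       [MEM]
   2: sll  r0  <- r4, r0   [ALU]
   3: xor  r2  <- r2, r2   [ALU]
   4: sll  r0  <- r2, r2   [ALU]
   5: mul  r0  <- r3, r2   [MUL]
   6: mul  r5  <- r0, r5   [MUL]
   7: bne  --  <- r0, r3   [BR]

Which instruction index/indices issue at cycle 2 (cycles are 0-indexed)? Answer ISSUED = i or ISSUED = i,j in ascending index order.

ISSUED = 3

  cy0 -> i0 (mulh.MUL) no-port MUL/MEM
  cy1 -> i1,i2 (ld.MEM sll.ALU) pair
  cy2 -> i3 (xor.ALU) RAW r2
  cy3 -> i4 (sll.ALU) WAW r0
  cy4 -> i5 (mul.MUL) no-port MUL/MUL
  cy5 -> i6,i7 (mul.MUL bne.BR) pair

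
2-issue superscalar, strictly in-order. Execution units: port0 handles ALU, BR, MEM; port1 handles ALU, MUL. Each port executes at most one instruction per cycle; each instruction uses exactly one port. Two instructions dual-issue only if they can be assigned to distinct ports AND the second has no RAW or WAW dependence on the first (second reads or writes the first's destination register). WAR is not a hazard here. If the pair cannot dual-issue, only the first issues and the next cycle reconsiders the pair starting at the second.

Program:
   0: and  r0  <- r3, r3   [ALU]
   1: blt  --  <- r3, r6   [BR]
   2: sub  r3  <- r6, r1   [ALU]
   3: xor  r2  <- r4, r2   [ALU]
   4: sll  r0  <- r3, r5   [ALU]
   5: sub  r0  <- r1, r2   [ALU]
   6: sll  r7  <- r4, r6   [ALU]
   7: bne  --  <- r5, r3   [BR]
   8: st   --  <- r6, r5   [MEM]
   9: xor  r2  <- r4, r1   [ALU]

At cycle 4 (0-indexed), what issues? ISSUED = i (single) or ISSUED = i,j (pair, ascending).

t=0 i0,i1:and/blt ; 2-wide
t=1 i2,i3:sub/xor ; 2-wide
t=2 i4:sll ; WAW r0
t=3 i5,i6:sub/sll ; 2-wide
t=4 i7:bne ; no-port BR/MEM
t=5 i8,i9:st/xor ; 2-wide

ISSUED = 7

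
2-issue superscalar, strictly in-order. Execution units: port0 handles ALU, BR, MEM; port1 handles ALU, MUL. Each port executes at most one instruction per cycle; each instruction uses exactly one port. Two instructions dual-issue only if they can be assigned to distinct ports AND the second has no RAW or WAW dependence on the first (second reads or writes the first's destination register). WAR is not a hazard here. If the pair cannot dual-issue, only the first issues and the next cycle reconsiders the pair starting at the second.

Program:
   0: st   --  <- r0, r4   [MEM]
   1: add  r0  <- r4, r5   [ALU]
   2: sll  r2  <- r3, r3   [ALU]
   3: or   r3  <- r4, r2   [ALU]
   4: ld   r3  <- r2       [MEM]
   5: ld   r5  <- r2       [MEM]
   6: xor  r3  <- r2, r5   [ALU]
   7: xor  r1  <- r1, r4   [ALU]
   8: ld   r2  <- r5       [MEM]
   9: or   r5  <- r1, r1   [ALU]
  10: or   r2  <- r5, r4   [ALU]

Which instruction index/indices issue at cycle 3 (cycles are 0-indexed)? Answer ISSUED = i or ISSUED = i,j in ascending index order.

0. st add @i0+i1  | dual
1. sll @i2  | RAW r2
2. or @i3  | WAW r3
3. ld @i4  | no-port MEM/MEM
4. ld @i5  | RAW r5
5. xor xor @i6+i7  | dual
6. ld or @i8+i9  | dual
7. or @i10  | tail

ISSUED = 4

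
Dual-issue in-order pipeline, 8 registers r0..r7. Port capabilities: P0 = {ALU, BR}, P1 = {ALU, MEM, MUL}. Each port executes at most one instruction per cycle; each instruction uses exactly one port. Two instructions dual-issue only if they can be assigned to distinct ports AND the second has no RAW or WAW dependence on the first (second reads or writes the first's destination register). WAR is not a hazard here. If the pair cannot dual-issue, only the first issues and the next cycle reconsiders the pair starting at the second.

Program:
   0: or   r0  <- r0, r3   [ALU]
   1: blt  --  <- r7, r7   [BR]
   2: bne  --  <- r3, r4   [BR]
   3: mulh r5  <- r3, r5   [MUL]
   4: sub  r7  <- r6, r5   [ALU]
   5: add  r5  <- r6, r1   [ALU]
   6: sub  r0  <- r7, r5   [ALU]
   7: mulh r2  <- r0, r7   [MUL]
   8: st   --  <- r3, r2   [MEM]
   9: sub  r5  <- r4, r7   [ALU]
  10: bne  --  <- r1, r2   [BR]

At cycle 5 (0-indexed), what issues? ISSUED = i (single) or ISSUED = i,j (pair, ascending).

[0] i0,i1  or.ALU/blt.BR  -- dual
[1] i2,i3  bne.BR/mulh.MUL  -- dual
[2] i4,i5  sub.ALU/add.ALU  -- dual
[3] i6  sub.ALU  -- RAW r0
[4] i7  mulh.MUL  -- no-port MUL/MEM
[5] i8,i9  st.MEM/sub.ALU  -- dual
[6] i10  bne.BR  -- tail

ISSUED = 8,9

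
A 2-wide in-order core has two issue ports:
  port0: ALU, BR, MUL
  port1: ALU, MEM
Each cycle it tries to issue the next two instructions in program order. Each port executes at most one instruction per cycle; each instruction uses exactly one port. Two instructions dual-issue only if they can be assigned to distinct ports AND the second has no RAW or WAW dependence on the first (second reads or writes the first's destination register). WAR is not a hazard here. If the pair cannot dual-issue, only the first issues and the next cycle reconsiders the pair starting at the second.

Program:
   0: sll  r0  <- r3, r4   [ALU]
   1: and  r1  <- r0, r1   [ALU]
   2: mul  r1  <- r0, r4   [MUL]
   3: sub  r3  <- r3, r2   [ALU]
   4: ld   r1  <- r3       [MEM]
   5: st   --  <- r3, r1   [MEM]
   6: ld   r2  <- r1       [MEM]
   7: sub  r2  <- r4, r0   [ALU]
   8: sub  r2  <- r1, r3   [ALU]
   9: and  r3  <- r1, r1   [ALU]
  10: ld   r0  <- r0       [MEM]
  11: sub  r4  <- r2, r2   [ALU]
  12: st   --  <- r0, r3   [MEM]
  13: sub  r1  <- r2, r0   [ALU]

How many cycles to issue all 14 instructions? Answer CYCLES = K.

CYCLES = 10

c0: i0 sll  RAW r0
c1: i1 and  WAW r1
c2: i2+i3 mul+sub  dual
c3: i4 ld  no-port MEM/MEM
c4: i5 st  no-port MEM/MEM
c5: i6 ld  WAW r2
c6: i7 sub  WAW r2
c7: i8+i9 sub+and  dual
c8: i10+i11 ld+sub  dual
c9: i12+i13 st+sub  dual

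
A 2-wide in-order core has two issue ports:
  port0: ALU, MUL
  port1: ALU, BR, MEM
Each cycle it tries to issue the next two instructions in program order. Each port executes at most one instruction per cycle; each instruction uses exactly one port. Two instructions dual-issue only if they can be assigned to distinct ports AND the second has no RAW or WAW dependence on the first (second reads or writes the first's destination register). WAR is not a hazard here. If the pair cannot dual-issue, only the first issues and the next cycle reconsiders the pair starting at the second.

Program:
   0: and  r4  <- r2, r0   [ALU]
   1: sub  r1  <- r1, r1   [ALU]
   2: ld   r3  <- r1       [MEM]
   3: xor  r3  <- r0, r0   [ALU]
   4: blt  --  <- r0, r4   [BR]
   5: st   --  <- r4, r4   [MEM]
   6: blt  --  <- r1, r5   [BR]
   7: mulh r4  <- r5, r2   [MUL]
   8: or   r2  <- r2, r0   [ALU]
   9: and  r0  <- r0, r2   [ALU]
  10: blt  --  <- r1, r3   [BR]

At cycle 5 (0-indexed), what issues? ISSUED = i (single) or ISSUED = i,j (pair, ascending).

t=0 i0/i1:and.ALU+sub.ALU ; pair
t=1 i2:ld.MEM ; WAW r3
t=2 i3/i4:xor.ALU+blt.BR ; pair
t=3 i5:st.MEM ; no-port MEM/BR
t=4 i6/i7:blt.BR+mulh.MUL ; pair
t=5 i8:or.ALU ; RAW r2
t=6 i9/i10:and.ALU+blt.BR ; pair

ISSUED = 8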